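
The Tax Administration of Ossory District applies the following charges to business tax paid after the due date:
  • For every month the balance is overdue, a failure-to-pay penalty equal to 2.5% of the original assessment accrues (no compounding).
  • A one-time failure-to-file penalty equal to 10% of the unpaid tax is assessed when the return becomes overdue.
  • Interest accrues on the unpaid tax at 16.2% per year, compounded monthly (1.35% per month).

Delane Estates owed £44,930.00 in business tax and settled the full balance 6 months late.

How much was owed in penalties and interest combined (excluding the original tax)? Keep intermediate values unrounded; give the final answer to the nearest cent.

£14,996.89

Failure-to-file penalty: 10% × £44,930.00 = £4,493.00
Failure-to-pay penalty = 2.5% × £44,930.00 × 6 mo = £6,739.50
Interest: £44,930.00 × ((1 + 0.0135)^6 − 1) = £44,930.00 × 0.0837835… = £3,764.3908…
Penalties + interest = £11,232.5000 + £3,764.3908… = £14,996.89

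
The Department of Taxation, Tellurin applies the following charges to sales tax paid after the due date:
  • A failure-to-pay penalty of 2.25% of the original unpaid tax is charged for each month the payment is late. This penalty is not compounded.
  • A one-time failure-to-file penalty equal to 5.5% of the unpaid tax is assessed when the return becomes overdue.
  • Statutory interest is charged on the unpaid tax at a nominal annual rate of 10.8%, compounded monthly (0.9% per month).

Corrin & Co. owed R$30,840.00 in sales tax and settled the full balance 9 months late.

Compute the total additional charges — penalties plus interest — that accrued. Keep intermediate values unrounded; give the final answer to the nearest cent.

R$10,531.18

Failure-to-file penalty: 5.5% × R$30,840.00 = R$1,696.20
Failure-to-pay penalty = 2.25% × R$30,840.00 × 9 mo = R$6,245.10
Interest: R$30,840.00 × ((1 + 0.009)^9 − 1) = R$30,840.00 × 0.0839781… = R$2,589.8837…
Penalties + interest = R$7,941.3000 + R$2,589.8837… = R$10,531.18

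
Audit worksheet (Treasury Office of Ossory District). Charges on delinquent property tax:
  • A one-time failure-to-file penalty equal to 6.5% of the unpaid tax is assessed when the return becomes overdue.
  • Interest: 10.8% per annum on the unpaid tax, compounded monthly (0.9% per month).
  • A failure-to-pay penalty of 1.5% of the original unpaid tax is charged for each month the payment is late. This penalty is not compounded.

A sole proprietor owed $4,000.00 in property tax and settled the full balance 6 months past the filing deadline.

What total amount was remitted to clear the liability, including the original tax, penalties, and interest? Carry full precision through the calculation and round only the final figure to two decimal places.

$4,840.92

Failure-to-file penalty: 6.5% × $4,000.00 = $260.00
Failure-to-pay penalty = 1.5% × $4,000.00 × 6 mo = $360.00
Interest: $4,000.00 × ((1 + 0.009)^6 − 1) = $4,000.00 × 0.0552297… = $220.9187…
Total = $4,000.00 + $620.0000 + $220.9187… = $4,840.92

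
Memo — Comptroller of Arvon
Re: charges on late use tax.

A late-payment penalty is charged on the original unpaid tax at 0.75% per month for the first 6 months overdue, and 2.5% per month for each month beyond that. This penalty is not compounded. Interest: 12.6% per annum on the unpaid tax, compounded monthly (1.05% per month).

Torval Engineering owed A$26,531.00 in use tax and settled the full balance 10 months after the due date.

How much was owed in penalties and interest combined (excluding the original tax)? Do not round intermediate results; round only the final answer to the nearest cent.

Penalty, months 1–6: 6 × 0.75% × A$26,531.00 = A$1,193.90…
Penalty, months 7–10: 4 × 2.5% × A$26,531.00 = A$2,653.10
Interest: A$26,531.00 × ((1 + 0.0105)^10 − 1) = A$26,531.00 × 0.1101028… = A$2,921.1361…
Penalties + interest = A$3,846.9950 + A$2,921.1361… = A$6,768.13

A$6,768.13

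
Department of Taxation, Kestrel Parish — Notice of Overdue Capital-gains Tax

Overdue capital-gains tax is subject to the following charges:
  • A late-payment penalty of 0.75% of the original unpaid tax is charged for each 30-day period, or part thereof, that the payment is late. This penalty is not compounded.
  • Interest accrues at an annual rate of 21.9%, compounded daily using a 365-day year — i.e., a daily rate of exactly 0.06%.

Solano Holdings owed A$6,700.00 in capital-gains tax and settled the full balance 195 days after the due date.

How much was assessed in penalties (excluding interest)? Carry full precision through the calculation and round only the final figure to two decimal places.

Penalty periods: ⌈195/30⌉ = 7; penalty = 7 × 0.75% × A$6,700.00 = A$351.75

A$351.75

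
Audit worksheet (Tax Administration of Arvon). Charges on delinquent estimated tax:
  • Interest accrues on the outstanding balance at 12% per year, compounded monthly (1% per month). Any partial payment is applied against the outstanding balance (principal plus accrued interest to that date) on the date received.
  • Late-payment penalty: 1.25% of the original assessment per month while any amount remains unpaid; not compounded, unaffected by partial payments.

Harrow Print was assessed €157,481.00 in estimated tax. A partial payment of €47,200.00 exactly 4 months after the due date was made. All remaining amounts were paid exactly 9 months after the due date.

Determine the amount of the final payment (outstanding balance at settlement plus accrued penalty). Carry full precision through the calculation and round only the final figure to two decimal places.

€140,343.59

Balance at month 4: €157,481.0000 × (1 + 0.01)^4 = €163,875.3601…
After €47,200.00 payment: €163,875.3601… − €47,200.00 = €116,675.3601…
Balance at month 9: €116,675.3601… × (1 + 0.01)^5 = €122,626.9761…
Penalty: 9 × 1.25% × €157,481.00 = €17,716.61…
Final settlement = outstanding balance + penalty = €122,626.9761… + €17,716.61… = €140,343.59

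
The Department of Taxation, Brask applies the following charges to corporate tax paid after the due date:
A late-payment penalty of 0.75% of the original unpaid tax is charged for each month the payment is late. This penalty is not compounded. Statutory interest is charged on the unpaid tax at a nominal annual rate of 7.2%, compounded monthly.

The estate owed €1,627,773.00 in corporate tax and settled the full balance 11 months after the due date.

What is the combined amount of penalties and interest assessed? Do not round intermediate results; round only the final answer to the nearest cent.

Late-payment penalty = 0.75% × €1,627,773.00 × 11 mo = €134,291.27…
Interest (7.2%/yr ÷ 12 = 0.6%/month): €1,627,773.00 × ((1 + 0.006)^11 − 1) = €110,714.7244…
Penalties + interest = €134,291.2725 + €110,714.7244… = €245,006.00

€245,006.00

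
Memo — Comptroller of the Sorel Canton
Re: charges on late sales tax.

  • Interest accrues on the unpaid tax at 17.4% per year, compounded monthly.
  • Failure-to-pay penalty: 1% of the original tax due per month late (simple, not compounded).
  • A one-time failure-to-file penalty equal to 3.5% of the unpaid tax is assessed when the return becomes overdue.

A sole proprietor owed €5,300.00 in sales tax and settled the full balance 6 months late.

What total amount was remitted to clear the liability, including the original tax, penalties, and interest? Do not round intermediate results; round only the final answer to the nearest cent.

Failure-to-file penalty: 3.5% × €5,300.00 = €185.50
Failure-to-pay penalty: 6 × 1% × €5,300.00 = €318.00
Interest (17.4%/yr ÷ 12 = 1.45%/month): €5,300.00 × ((1 + 0.0145)^6 − 1) = €478.1416…
Total = €5,300.00 + €503.5000 + €478.1416… = €6,281.64

€6,281.64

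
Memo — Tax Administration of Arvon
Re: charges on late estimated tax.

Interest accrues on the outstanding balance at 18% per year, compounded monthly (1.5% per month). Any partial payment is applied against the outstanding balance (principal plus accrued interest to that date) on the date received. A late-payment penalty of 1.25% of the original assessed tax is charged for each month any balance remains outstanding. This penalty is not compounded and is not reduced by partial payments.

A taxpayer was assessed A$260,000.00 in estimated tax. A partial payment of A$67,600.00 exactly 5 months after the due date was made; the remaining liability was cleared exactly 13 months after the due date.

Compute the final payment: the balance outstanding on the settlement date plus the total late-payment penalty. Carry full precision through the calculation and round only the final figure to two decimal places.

A$281,622.74

Balance at month 5: A$260,000.0000 × (1 + 0.015)^5 = A$280,093.8410…
After A$67,600.00 payment: A$280,093.8410… − A$67,600.00 = A$212,493.8410…
Balance at month 13: A$212,493.8410… × (1 + 0.015)^8 = A$239,372.7366…
Penalty: 13 × 1.25% × A$260,000.00 = A$42,250.00
Final settlement = outstanding balance + penalty = A$239,372.7366… + A$42,250.00 = A$281,622.74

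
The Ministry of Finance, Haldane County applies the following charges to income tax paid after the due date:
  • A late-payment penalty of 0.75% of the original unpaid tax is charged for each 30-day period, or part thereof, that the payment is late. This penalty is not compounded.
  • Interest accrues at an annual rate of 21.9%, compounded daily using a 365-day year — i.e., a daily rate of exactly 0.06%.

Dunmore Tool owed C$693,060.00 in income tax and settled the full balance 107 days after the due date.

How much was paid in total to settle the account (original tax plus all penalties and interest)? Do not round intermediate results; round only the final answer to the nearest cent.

Penalty periods: ⌈107/30⌉ = 4; penalty = 4 × 0.75% × C$693,060.00 = C$20,791.80
Interest: C$693,060.00 × ((1 + 0.0006)^107 − 1) = C$693,060.00 × 0.06628511… = C$45,939.5583…
Total = C$693,060.00 + C$20,791.8000 + C$45,939.5583… = C$759,791.36

C$759,791.36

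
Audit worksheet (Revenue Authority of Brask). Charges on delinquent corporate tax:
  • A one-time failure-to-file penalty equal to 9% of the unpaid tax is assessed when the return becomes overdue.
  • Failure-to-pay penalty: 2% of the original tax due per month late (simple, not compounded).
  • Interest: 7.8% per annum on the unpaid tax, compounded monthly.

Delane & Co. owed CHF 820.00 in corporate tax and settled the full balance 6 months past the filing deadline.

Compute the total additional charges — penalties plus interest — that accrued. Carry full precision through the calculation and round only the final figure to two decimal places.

CHF 204.70

Failure-to-file penalty: 9% × CHF 820.00 = CHF 73.80
Failure-to-pay penalty = 2% × CHF 820.00 × 6 mo = CHF 98.40
Interest (7.8%/yr ÷ 12 = 0.65%/month): CHF 820.00 × ((1 + 0.0065)^6 − 1) = CHF 32.5042…
Penalties + interest = CHF 172.2000 + CHF 32.5042… = CHF 204.70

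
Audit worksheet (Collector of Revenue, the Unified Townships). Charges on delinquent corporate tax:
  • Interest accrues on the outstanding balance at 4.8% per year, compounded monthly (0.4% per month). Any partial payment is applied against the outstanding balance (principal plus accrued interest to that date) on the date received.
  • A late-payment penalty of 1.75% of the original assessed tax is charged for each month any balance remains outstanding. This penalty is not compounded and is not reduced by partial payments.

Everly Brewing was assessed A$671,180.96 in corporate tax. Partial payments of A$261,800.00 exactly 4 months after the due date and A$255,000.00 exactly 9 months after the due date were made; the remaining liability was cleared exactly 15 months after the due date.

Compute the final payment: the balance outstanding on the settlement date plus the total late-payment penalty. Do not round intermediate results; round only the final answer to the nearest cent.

Balance at month 4: A$671,180.9600 × (1 + 0.004)^4 = A$681,984.4607…
After A$261,800.00 payment: A$681,984.4607… − A$261,800.00 = A$420,184.4607…
Balance at month 9: A$420,184.4607… × (1 + 0.004)^5 = A$428,655.6489…
After A$255,000.00 payment: A$428,655.6489… − A$255,000.00 = A$173,655.6489…
Balance at month 15: A$173,655.6489… × (1 + 0.004)^6 = A$177,865.2848…
Penalty: 15 × 1.75% × A$671,180.96 = A$176,185.00…
Final settlement = outstanding balance + penalty = A$177,865.2848… + A$176,185.00… = A$354,050.29

A$354,050.29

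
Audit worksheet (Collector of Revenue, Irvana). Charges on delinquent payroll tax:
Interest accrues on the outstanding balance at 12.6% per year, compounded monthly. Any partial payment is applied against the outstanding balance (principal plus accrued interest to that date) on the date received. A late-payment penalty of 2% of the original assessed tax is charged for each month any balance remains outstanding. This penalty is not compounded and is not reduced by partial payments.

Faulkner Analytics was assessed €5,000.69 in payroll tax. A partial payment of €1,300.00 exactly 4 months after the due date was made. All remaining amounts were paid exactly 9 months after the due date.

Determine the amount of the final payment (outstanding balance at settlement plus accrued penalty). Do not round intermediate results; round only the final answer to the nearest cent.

Monthly rate = 12.6% ÷ 12 = 1.05%
Balance at month 4: €5,000.6900 × (1 + 0.0105)^4 = €5,214.0502…
After €1,300.00 payment: €5,214.0502… − €1,300.00 = €3,914.0502…
Balance at month 9: €3,914.0502… × (1 + 0.0105)^5 = €4,123.8986…
Penalty: 9 × 2% × €5,000.69 = €900.12…
Final settlement = outstanding balance + penalty = €4,123.8986… + €900.12… = €5,024.02

€5,024.02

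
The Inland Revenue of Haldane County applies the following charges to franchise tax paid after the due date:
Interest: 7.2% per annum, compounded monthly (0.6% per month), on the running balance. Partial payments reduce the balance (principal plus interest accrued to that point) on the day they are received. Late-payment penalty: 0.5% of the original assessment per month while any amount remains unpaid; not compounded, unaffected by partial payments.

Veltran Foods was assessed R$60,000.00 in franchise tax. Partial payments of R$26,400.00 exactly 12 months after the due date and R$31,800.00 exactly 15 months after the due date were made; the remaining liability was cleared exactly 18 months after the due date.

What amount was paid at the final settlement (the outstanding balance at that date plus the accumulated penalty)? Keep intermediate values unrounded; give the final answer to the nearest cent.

R$12,480.69

Balance at month 12: R$60,000.0000 × (1 + 0.006)^12 = R$64,465.4501…
After R$26,400.00 payment: R$64,465.4501… − R$26,400.00 = R$38,065.4501…
Balance at month 15: R$38,065.4501… × (1 + 0.006)^3 = R$38,754.7475…
After R$31,800.00 payment: R$38,754.7475… − R$31,800.00 = R$6,954.7475…
Balance at month 18: R$6,954.7475… × (1 + 0.006)^3 = R$7,080.6855…
Penalty: 18 × 0.5% × R$60,000.00 = R$5,400.00
Final settlement = outstanding balance + penalty = R$7,080.6855… + R$5,400.00 = R$12,480.69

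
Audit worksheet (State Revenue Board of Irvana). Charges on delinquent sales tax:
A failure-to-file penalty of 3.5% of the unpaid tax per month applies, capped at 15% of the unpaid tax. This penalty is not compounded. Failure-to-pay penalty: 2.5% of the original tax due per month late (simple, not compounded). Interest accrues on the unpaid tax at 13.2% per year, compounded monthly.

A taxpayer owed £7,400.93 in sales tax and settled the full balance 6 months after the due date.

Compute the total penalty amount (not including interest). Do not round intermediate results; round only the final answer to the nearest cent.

Failure-to-file: 6 × 3.5% × £7,400.93 = £1,554.20…, capped at 15% × £7,400.93 = £1,110.14…
Failure-to-pay penalty = 2.5% × £7,400.93 × 6 mo = £1,110.14…
Total penalty = £1,110.14… + £1,110.14… = £2,220.28

£2,220.28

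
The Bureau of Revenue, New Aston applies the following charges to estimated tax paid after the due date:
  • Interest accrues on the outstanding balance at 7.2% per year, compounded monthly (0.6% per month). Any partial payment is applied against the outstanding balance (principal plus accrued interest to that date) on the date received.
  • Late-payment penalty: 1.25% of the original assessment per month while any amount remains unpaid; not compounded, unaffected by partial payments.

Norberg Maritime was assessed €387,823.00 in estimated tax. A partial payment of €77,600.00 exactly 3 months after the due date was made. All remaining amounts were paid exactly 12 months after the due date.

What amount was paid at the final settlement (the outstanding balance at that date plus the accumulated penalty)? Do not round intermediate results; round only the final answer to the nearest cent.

€392,967.46

Balance at month 3: €387,823.0000 × (1 + 0.006)^3 = €394,845.7827…
After €77,600.00 payment: €394,845.7827… − €77,600.00 = €317,245.7827…
Balance at month 12: €317,245.7827… × (1 + 0.006)^9 = €334,794.0137…
Penalty: 12 × 1.25% × €387,823.00 = €58,173.45
Final settlement = outstanding balance + penalty = €334,794.0137… + €58,173.45 = €392,967.46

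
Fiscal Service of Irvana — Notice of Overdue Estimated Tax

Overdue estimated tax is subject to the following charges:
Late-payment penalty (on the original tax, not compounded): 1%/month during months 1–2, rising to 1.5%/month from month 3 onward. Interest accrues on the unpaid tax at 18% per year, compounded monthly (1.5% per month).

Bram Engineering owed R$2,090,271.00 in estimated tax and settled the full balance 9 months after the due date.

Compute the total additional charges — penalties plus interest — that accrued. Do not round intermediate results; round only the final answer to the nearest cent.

Penalty, months 1–2: 2 × 1% × R$2,090,271.00 = R$41,805.42
Penalty, months 3–9: 7 × 1.5% × R$2,090,271.00 = R$219,478.46…
Interest: R$2,090,271.00 × ((1 + 0.015)^9 − 1) = R$2,090,271.00 × 0.1433900… = R$299,723.9073…
Penalties + interest = R$261,283.8750 + R$299,723.9073… = R$561,007.78

R$561,007.78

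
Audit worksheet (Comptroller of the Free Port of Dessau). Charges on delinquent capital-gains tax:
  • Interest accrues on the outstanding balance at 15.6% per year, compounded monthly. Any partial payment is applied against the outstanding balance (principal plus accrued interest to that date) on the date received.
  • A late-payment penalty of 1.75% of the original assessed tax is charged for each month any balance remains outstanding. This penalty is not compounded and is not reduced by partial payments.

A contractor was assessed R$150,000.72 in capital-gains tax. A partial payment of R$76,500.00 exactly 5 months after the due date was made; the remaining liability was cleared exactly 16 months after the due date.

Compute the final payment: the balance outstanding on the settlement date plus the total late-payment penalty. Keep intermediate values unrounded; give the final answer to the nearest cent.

R$138,256.65

Monthly rate = 15.6% ÷ 12 = 1.3%
Balance at month 5: R$150,000.7200 × (1 + 0.013)^5 = R$160,007.5850…
After R$76,500.00 payment: R$160,007.5850… − R$76,500.00 = R$83,507.5850…
Balance at month 16: R$83,507.5850… × (1 + 0.013)^11 = R$96,256.4462…
Penalty: 16 × 1.75% × R$150,000.72 = R$42,000.20…
Final settlement = outstanding balance + penalty = R$96,256.4462… + R$42,000.20… = R$138,256.65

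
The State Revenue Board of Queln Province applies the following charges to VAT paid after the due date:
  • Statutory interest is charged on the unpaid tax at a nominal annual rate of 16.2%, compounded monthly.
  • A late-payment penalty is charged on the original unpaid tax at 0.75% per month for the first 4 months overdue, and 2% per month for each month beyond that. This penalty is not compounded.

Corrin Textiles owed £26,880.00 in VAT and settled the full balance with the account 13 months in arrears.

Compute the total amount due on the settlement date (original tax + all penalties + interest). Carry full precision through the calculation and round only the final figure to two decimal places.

Penalty, months 1–4: 4 × 0.75% × £26,880.00 = £806.40
Penalty, months 5–13: 9 × 2% × £26,880.00 = £4,838.40
Interest (16.2%/yr ÷ 12 = 1.35%/month): £26,880.00 × ((1 + 0.0135)^13 − 1) = £5,119.1214…
Total = £26,880.00 + £5,644.8000 + £5,119.1214… = £37,643.92

£37,643.92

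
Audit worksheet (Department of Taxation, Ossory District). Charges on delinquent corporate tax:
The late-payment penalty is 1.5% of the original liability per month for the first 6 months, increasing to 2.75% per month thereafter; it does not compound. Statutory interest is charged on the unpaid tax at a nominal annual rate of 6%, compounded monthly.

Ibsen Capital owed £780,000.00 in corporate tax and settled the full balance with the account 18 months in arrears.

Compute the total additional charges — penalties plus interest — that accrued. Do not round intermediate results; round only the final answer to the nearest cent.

£400,864.57

Penalty, months 1–6: 6 × 1.5% × £780,000.00 = £70,200.00
Penalty, months 7–18: 12 × 2.75% × £780,000.00 = £257,400.00
Interest (6%/yr ÷ 12 = 0.5%/month): £780,000.00 × ((1 + 0.005)^18 − 1) = £73,264.5729…
Penalties + interest = £327,600.0000 + £73,264.5729… = £400,864.57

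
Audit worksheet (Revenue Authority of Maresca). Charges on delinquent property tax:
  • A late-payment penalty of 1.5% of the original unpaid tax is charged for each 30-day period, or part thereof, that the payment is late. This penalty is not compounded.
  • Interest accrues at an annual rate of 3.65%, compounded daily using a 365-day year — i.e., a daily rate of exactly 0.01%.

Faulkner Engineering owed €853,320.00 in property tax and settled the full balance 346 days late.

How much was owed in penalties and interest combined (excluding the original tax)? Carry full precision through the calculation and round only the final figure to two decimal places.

€183,637.67

Penalty periods: ⌈346/30⌉ = 12; penalty = 12 × 1.5% × €853,320.00 = €153,597.60
Interest: €853,320.00 × ((1 + 0.0001)^346 − 1) = €853,320.00 × 0.03520375… = €30,040.0665…
Penalties + interest = €153,597.6000 + €30,040.0665… = €183,637.67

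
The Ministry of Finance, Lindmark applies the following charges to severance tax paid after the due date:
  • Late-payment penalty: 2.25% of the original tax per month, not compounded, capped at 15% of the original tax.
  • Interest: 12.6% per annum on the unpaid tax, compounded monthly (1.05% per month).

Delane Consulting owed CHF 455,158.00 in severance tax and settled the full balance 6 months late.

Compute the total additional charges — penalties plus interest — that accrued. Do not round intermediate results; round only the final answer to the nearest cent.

Penalty: 6 × 2.25% × CHF 455,158.00 = CHF 61,446.33 (below the 15% cap of CHF 68,273.70)
Interest: CHF 455,158.00 × ((1 + 0.0105)^6 − 1) = CHF 455,158.00 × 0.0646771… = CHF 29,438.2929…
Penalties + interest = CHF 61,446.3300 + CHF 29,438.2929… = CHF 90,884.62

CHF 90,884.62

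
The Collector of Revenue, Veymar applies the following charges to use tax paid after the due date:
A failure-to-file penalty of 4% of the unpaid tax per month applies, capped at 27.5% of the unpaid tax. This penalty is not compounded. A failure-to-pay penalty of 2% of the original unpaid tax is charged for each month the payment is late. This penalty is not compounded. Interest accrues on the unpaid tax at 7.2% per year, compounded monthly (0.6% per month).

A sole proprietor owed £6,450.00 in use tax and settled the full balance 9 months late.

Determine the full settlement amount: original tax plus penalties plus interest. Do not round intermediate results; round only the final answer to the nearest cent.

Failure-to-file: 9 × 4% × £6,450.00 = £2,322.00, capped at 27.5% × £6,450.00 = £1,773.75
Failure-to-pay penalty = 2% × £6,450.00 × 9 mo = £1,161.00
Interest: £6,450.00 × ((1 + 0.006)^9 − 1) = £6,450.00 × 0.0553143… = £356.7773…
Total = £6,450.00 + £2,934.7500 + £356.7773… = £9,741.53

£9,741.53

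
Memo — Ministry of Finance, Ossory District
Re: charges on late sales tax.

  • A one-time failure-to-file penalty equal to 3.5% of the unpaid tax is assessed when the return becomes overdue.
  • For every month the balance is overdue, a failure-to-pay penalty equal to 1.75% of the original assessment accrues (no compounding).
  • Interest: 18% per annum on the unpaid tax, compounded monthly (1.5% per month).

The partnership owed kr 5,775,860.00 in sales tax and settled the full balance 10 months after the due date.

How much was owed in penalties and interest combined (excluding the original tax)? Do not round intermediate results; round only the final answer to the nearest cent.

kr 2,140,191.93

Failure-to-file penalty: 3.5% × kr 5,775,860.00 = kr 202,155.10
Failure-to-pay penalty = 1.75% × kr 5,775,860.00 × 10 mo = kr 1,010,775.50
Interest: kr 5,775,860.00 × ((1 + 0.015)^10 − 1) = kr 5,775,860.00 × 0.1605408… = kr 927,261.3296…
Penalties + interest = kr 1,212,930.6000 + kr 927,261.3296… = kr 2,140,191.93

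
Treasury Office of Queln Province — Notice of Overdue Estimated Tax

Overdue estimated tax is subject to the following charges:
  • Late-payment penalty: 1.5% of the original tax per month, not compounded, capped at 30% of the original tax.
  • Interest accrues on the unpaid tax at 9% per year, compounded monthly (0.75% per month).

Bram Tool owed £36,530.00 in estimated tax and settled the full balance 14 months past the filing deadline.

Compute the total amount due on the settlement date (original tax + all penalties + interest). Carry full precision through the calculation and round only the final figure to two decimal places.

Penalty: 14 × 1.5% × £36,530.00 = £7,671.30 (below the 30% cap of £10,959.00)
Interest: £36,530.00 × ((1 + 0.0075)^14 − 1) = £36,530.00 × 0.1102755… = £4,028.3650…
Total = £36,530.00 + £7,671.3000 + £4,028.3650… = £48,229.67

£48,229.67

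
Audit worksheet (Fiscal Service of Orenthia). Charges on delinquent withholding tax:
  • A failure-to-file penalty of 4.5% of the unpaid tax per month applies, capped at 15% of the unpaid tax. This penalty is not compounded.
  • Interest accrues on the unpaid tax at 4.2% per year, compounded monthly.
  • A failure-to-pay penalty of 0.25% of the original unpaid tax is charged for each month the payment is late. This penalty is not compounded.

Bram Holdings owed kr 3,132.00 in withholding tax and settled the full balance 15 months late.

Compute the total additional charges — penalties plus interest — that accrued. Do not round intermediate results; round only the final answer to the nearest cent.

kr 755.77

Failure-to-file: 15 × 4.5% × kr 3,132.00 = kr 2,114.10, capped at 15% × kr 3,132.00 = kr 469.80
Failure-to-pay penalty: 15 × 0.25% × kr 3,132.00 = kr 117.45
Interest (4.2%/yr ÷ 12 = 0.35%/month): kr 3,132.00 × ((1 + 0.0035)^15 − 1) = kr 168.5203…
Penalties + interest = kr 587.2500 + kr 168.5203… = kr 755.77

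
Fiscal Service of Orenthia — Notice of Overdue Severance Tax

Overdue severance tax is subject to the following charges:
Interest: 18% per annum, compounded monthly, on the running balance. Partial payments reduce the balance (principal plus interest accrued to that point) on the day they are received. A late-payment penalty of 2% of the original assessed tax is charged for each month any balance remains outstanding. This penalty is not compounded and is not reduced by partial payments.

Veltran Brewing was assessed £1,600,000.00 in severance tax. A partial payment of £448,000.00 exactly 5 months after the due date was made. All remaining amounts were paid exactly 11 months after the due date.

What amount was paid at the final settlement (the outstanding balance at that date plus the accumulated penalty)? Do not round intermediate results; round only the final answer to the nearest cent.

£1,746,855.72

Monthly rate = 18% ÷ 12 = 1.5%
Balance at month 5: £1,600,000.0000 × (1 + 0.015)^5 = £1,723,654.4062…
After £448,000.00 payment: £1,723,654.4062… − £448,000.00 = £1,275,654.4062…
Balance at month 11: £1,275,654.4062… × (1 + 0.015)^6 = £1,394,855.7176…
Penalty: 11 × 2% × £1,600,000.00 = £352,000.00
Final settlement = outstanding balance + penalty = £1,394,855.7176… + £352,000.00 = £1,746,855.72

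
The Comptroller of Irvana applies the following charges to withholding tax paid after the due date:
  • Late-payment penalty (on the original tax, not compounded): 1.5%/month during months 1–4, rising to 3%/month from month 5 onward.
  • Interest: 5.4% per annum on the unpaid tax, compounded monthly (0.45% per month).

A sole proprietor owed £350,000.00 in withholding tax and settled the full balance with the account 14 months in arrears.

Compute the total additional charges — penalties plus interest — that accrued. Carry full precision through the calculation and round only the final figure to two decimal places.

Penalty, months 1–4: 4 × 1.5% × £350,000.00 = £21,000.00
Penalty, months 5–14: 10 × 3% × £350,000.00 = £105,000.00
Interest: £350,000.00 × ((1 + 0.0045)^14 − 1) = £350,000.00 × 0.0648763… = £22,706.7168…
Penalties + interest = £126,000.0000 + £22,706.7168… = £148,706.72

£148,706.72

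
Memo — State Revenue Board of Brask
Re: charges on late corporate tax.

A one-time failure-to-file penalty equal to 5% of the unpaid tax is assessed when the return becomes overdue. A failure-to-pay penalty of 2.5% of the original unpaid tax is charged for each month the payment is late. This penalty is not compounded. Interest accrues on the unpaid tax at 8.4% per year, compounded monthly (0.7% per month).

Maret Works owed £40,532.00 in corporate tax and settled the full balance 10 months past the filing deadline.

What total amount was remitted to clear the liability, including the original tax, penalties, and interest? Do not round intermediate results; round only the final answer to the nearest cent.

£55,619.90

Failure-to-file penalty: 5% × £40,532.00 = £2,026.60
Failure-to-pay penalty = 2.5% × £40,532.00 × 10 mo = £10,133.00
Interest: £40,532.00 × ((1 + 0.007)^10 − 1) = £40,532.00 × 0.0722467… = £2,928.3020…
Total = £40,532.00 + £12,159.6000 + £2,928.3020… = £55,619.90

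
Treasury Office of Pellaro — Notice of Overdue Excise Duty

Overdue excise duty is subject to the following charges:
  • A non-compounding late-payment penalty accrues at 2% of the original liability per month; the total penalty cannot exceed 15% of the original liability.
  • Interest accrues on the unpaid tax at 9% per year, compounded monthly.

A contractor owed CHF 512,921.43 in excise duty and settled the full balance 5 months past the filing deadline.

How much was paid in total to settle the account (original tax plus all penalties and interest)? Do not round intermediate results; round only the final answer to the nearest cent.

CHF 583,738.82

Penalty: 5 × 2% × CHF 512,921.43 = CHF 51,292.14… (below the 15% cap of CHF 76,938.21…)
Interest (9%/yr ÷ 12 = 0.75%/month): CHF 512,921.43 × ((1 + 0.0075)^5 − 1) = CHF 19,525.2439…
Total = CHF 512,921.43 + CHF 51,292.1430 + CHF 19,525.2439… = CHF 583,738.82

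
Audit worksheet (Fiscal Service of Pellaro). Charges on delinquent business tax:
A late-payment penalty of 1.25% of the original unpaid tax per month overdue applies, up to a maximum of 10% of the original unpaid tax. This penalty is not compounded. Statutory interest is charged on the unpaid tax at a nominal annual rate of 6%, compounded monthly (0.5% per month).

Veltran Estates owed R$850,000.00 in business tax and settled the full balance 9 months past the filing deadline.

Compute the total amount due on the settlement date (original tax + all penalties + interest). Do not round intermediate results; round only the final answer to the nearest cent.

R$974,023.99

Penalty (uncapped): 9 × 1.25% × R$850,000.00 = R$95,625.00; cap = 10% × R$850,000.00 = R$85,000.00 → penalty = R$85,000.00
Interest: R$850,000.00 × ((1 + 0.005)^9 − 1) = R$850,000.00 × 0.0459106… = R$39,023.9923…
Total = R$850,000.00 + R$85,000.0000 + R$39,023.9923… = R$974,023.99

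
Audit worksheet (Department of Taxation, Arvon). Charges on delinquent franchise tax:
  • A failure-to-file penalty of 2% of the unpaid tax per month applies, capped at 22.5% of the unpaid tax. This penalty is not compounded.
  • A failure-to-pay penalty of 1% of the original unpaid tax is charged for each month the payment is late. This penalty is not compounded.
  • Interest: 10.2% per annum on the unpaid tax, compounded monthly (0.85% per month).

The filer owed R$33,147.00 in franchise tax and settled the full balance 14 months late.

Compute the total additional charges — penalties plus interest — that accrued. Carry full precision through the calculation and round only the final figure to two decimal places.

Failure-to-file: 14 × 2% × R$33,147.00 = R$9,281.16, capped at 22.5% × R$33,147.00 = R$7,458.08…
Failure-to-pay penalty = 1% × R$33,147.00 × 14 mo = R$4,640.58
Interest: R$33,147.00 × ((1 + 0.0085)^14 − 1) = R$33,147.00 × 0.1258036… = R$4,170.0122…
Penalties + interest = R$12,098.6550 + R$4,170.0122… = R$16,268.67

R$16,268.67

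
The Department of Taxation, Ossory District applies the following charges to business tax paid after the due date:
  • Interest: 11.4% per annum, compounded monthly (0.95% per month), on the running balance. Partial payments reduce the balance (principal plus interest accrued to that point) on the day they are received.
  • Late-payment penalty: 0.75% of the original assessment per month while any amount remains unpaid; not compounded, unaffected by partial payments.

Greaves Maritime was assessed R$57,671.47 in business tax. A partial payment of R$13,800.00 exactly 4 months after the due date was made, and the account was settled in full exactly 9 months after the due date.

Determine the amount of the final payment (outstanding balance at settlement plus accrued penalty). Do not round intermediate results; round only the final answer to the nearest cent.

Balance at month 4: R$57,671.4700 × (1 + 0.0095)^4 = R$59,894.4132…
After R$13,800.00 payment: R$59,894.4132… − R$13,800.00 = R$46,094.4132…
Balance at month 9: R$46,094.4132… × (1 + 0.0095)^5 = R$48,325.8951…
Penalty: 9 × 0.75% × R$57,671.47 = R$3,892.82…
Final settlement = outstanding balance + penalty = R$48,325.8951… + R$3,892.82… = R$52,218.72

R$52,218.72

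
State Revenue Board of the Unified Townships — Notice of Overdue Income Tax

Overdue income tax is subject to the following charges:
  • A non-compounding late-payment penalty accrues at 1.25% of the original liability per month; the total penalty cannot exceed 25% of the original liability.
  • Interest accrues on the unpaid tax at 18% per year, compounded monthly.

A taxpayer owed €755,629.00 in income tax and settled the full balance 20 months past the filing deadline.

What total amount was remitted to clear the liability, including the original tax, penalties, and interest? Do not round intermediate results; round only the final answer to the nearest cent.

€1,206,629.95

Penalty (uncapped): 20 × 1.25% × €755,629.00 = €188,907.25; cap = 25% × €755,629.00 = €188,907.25 → penalty = €188,907.25
Interest (18%/yr ÷ 12 = 1.5%/month): €755,629.00 × ((1 + 0.015)^20 − 1) = €262,093.7017…
Total = €755,629.00 + €188,907.2500 + €262,093.7017… = €1,206,629.95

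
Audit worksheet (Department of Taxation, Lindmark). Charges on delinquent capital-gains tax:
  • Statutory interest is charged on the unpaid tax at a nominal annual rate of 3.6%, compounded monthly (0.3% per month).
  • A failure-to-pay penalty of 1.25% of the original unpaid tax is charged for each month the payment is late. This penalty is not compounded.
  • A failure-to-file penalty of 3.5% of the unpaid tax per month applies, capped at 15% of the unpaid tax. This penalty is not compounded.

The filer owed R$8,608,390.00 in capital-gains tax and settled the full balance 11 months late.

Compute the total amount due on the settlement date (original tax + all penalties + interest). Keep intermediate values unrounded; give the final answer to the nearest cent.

Failure-to-file: 11 × 3.5% × R$8,608,390.00 = R$3,314,230.15, capped at 15% × R$8,608,390.00 = R$1,291,258.50
Failure-to-pay penalty = 1.25% × R$8,608,390.00 × 11 mo = R$1,183,653.63…
Interest: R$8,608,390.00 × ((1 + 0.003)^11 − 1) = R$8,608,390.00 × 0.0334995… = R$288,376.6045…
Total = R$8,608,390.00 + R$2,474,912.1250 + R$288,376.6045… = R$11,371,678.73

R$11,371,678.73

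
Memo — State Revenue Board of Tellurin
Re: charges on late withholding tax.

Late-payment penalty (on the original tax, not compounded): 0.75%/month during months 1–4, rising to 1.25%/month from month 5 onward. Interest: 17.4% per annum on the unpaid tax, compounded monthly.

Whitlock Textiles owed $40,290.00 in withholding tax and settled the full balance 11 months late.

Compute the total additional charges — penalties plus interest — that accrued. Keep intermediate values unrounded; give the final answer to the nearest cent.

$11,647.10

Penalty, months 1–4: 4 × 0.75% × $40,290.00 = $1,208.70
Penalty, months 5–11: 7 × 1.25% × $40,290.00 = $3,525.38…
Interest (17.4%/yr ÷ 12 = 1.45%/month): $40,290.00 × ((1 + 0.0145)^11 − 1) = $6,913.0251…
Penalties + interest = $4,734.0750 + $6,913.0251… = $11,647.10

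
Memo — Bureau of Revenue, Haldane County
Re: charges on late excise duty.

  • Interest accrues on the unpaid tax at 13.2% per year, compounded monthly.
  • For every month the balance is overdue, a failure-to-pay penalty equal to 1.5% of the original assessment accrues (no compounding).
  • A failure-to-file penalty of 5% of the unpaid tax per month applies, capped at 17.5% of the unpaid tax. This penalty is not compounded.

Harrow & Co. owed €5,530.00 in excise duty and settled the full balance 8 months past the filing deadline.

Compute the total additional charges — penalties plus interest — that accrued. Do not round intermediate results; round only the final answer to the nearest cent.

Failure-to-file: 8 × 5% × €5,530.00 = €2,212.00, capped at 17.5% × €5,530.00 = €967.75
Failure-to-pay penalty = 1.5% × €5,530.00 × 8 mo = €663.60
Interest (13.2%/yr ÷ 12 = 1.1%/month): €5,530.00 × ((1 + 0.011)^8 − 1) = €505.7935…
Penalties + interest = €1,631.3500 + €505.7935… = €2,137.14

€2,137.14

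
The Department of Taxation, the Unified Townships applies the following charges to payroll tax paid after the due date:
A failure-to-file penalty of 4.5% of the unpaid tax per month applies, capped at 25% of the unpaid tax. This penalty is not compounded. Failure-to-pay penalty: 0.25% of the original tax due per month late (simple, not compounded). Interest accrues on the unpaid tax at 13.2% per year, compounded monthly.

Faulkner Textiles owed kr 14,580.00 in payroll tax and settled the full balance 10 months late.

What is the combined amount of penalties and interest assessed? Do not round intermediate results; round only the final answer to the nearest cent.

kr 5,695.06

Failure-to-file: 10 × 4.5% × kr 14,580.00 = kr 6,561.00, capped at 25% × kr 14,580.00 = kr 3,645.00
Failure-to-pay penalty = 0.25% × kr 14,580.00 × 10 mo = kr 364.50
Interest (13.2%/yr ÷ 12 = 1.1%/month): kr 14,580.00 × ((1 + 0.011)^10 − 1) = kr 1,685.5622…
Penalties + interest = kr 4,009.5000 + kr 1,685.5622… = kr 5,695.06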